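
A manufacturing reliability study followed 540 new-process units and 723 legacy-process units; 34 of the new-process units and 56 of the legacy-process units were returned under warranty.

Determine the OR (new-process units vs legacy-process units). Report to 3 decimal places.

odds, new-process units = 34/506 = 0.0672
odds, legacy-process units = 56/667 = 0.0840
OR = 0.0672 / 0.0840 = 0.800

OR = 0.800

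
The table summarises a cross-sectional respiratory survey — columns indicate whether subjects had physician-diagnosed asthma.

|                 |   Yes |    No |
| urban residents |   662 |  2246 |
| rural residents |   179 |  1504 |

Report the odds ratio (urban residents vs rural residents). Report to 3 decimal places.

OR = (662 × 1504) / (2246 × 179) = 995648/402034 ≈ 2.477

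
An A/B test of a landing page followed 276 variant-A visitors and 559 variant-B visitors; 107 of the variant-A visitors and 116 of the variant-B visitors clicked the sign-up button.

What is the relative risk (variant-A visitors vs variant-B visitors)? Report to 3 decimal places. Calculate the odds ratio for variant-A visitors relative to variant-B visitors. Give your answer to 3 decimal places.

RR = 1.868; OR = 2.418

risk, variant-A visitors = 107/276 = 0.3877
risk, variant-B visitors = 116/559 = 0.2075
RR = 0.3877 / 0.2075 = 1.868
OR = (107 × 443) / (169 × 116) = 47401/19604 ≈ 2.418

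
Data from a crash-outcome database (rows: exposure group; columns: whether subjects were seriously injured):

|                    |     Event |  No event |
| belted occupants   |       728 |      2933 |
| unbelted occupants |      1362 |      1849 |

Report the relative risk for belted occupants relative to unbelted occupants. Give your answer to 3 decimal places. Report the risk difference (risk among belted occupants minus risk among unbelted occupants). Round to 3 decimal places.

risk, belted occupants = 728/3661 = 0.1989
risk, unbelted occupants = 1362/3211 = 0.4242
RR = 0.1989 / 0.4242 = 0.469
risk difference = 0.1989 − 0.4242 = -0.225

RR = 0.469; RD = -0.225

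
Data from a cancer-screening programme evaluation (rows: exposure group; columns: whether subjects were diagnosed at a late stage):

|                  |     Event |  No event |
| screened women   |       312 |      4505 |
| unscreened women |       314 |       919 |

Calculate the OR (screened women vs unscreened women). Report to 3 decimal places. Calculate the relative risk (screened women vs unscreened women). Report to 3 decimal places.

OR = 0.203; RR = 0.254

odds, screened women = 312/4505 = 0.0693
odds, unscreened women = 314/919 = 0.3417
OR = 0.0693 / 0.3417 = 0.203
risk, screened women = 312/4817 = 0.0648
risk, unscreened women = 314/1233 = 0.2547
RR = 0.0648 / 0.2547 = 0.254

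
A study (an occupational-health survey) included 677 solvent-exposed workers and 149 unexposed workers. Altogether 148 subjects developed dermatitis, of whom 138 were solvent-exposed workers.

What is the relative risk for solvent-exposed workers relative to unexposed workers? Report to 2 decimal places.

3.04

solvent-exposed workers without the outcome: 677 − 138 = 539
unexposed workers with the outcome: 148 − 138 = 10
unexposed workers without the outcome: 149 − 10 = 139
risk, solvent-exposed workers = 138/677 = 0.2038
risk, unexposed workers = 10/149 = 0.0671
RR = 0.2038 / 0.0671 = 3.04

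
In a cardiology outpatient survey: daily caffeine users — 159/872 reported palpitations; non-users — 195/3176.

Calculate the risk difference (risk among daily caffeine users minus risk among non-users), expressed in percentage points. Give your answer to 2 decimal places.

RD = 12.09

risk, daily caffeine users = 159/872 = 0.1823
risk, non-users = 195/3176 = 0.0614
risk difference = 0.1823 − 0.0614 = 0.1209 → 12.09 percentage points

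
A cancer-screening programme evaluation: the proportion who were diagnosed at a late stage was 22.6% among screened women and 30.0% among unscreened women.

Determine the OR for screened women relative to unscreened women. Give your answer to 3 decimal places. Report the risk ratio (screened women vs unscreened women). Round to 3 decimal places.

OR = 0.681; RR = 0.753

odds, screened women = 0.2260/0.7740 = 0.2920
odds, unscreened women = 0.3000/0.7000 = 0.4286
OR = 0.2920 / 0.4286 = 0.681
RR = 0.2260 / 0.3000 = 0.753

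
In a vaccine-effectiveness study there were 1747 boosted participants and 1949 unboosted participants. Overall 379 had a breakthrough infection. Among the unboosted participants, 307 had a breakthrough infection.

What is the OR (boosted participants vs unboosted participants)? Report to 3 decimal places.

boosted participants with the outcome: 379 − 307 = 72
boosted participants without the outcome: 1747 − 72 = 1675
unboosted participants without the outcome: 1949 − 307 = 1642
odds, boosted participants = 72/1675 = 0.04299
odds, unboosted participants = 307/1642 = 0.18697
OR = 0.04299 / 0.18697 = 0.230

OR = 0.230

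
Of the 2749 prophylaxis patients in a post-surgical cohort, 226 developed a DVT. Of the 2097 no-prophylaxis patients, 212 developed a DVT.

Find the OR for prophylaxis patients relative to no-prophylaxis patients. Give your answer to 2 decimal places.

OR ≈ 0.80

odds, prophylaxis patients = 226/2523 = 0.0896
odds, no-prophylaxis patients = 212/1885 = 0.1125
OR = 0.0896 / 0.1125 = 0.80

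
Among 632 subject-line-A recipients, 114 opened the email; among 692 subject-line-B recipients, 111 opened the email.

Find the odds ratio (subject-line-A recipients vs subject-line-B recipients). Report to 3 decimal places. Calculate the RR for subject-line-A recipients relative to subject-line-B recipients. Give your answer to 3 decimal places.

OR = (114 × 581) / (518 × 111) = 66234/57498 ≈ 1.152
risk, subject-line-A recipients = 114/632 = 0.1804
risk, subject-line-B recipients = 111/692 = 0.1604
RR = 0.1804 / 0.1604 = 1.125

OR = 1.152; RR = 1.125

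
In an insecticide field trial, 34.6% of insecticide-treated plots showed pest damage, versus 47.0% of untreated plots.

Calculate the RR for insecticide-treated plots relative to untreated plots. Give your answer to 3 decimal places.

RR = 0.3460 / 0.4700 = 0.736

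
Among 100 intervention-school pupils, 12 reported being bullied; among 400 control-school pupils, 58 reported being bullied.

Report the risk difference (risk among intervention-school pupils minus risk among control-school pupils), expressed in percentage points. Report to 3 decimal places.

risk, intervention-school pupils = 12/100 = 0.1200
risk, control-school pupils = 58/400 = 0.1450
risk difference = 0.1200 − 0.1450 = -0.0250 → -2.500 percentage points

RD ≈ -2.500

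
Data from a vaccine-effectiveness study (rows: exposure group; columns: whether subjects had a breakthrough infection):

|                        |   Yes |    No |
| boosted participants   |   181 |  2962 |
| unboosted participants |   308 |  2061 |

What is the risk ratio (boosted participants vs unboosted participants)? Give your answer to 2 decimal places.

risk, boosted participants = 181/3143 = 0.0576
risk, unboosted participants = 308/2369 = 0.1300
RR = 0.0576 / 0.1300 = 0.44

RR: 0.44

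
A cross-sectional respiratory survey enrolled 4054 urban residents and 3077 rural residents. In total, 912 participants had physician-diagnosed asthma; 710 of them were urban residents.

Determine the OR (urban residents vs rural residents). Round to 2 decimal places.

urban residents without the outcome: 4054 − 710 = 3344
rural residents with the outcome: 912 − 710 = 202
rural residents without the outcome: 3077 − 202 = 2875
OR = (710 × 2875) / (3344 × 202) = 2041250/675488 ≈ 3.02

OR: 3.02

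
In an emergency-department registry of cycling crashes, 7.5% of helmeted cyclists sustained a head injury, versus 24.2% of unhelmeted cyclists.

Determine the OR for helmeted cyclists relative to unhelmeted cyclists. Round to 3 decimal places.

odds, helmeted cyclists = 0.0750/0.9250 = 0.0811
odds, unhelmeted cyclists = 0.2420/0.7580 = 0.3193
OR = 0.0811 / 0.3193 = 0.254

OR ≈ 0.254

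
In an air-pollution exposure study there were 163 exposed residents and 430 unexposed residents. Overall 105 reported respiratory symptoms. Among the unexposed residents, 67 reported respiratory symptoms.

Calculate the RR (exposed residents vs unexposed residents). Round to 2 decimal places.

exposed residents with the outcome: 105 − 67 = 38
exposed residents without the outcome: 163 − 38 = 125
unexposed residents without the outcome: 430 − 67 = 363
risk, exposed residents = 38/163 = 0.2331
risk, unexposed residents = 67/430 = 0.1558
RR = 0.2331 / 0.1558 = 1.50

1.50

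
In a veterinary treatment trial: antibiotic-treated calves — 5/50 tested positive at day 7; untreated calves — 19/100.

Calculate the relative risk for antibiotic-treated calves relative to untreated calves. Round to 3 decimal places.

risk, antibiotic-treated calves = 5/50 = 0.1000
risk, untreated calves = 19/100 = 0.1900
RR = 0.1000 / 0.1900 = 0.526

0.526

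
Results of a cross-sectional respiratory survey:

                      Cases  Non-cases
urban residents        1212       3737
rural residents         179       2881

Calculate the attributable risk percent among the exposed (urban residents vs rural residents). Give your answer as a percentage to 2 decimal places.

risk, urban residents = 1212/4949 = 0.2449
risk, rural residents = 179/3060 = 0.0585
AR% = (0.2449 − 0.0585) / 0.2449 = 0.7611 → 76.11%

76.11%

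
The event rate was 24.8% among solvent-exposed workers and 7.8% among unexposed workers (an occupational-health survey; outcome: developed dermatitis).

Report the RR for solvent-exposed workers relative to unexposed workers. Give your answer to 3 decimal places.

RR = 0.2480 / 0.0780 = 3.179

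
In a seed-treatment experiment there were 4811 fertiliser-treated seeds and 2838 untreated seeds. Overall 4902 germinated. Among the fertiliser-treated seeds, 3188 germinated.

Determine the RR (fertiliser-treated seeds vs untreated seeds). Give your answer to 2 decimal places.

fertiliser-treated seeds without the outcome: 4811 − 3188 = 1623
untreated seeds with the outcome: 4902 − 3188 = 1714
untreated seeds without the outcome: 2838 − 1714 = 1124
risk, fertiliser-treated seeds = 3188/4811 = 0.6626
risk, untreated seeds = 1714/2838 = 0.6039
RR = 0.6626 / 0.6039 = 1.10

1.10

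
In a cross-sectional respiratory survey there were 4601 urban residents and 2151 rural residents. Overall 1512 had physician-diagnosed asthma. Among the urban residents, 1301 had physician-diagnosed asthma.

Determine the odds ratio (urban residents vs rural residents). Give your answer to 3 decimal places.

OR ≈ 3.625

urban residents without the outcome: 4601 − 1301 = 3300
rural residents with the outcome: 1512 − 1301 = 211
rural residents without the outcome: 2151 − 211 = 1940
OR = (1301 × 1940) / (3300 × 211) = 2523940/696300 ≈ 3.625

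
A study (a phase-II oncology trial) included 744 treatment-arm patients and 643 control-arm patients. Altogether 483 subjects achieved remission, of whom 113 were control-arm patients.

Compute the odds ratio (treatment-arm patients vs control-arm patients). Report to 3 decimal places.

OR: 4.640

treatment-arm patients with the outcome: 483 − 113 = 370
treatment-arm patients without the outcome: 744 − 370 = 374
control-arm patients without the outcome: 643 − 113 = 530
odds, treatment-arm patients = 370/374 = 0.9893
odds, control-arm patients = 113/530 = 0.2132
OR = 0.9893 / 0.2132 = 4.640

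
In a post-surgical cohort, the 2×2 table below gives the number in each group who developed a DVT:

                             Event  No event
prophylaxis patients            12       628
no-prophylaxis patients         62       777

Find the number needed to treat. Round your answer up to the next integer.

NNT ≈ 19

risk, prophylaxis patients = 12/640 = 0.018750
risk, no-prophylaxis patients = 62/839 = 0.073897
absolute risk difference = 0.055147
1 / 0.055147 = 18.133 → round up → 19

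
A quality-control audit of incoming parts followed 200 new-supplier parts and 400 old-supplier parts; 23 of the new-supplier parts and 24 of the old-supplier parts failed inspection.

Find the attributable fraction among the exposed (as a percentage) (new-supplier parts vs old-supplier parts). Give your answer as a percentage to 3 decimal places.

AR%: 47.826%

risk, new-supplier parts = 23/200 = 0.1150
risk, old-supplier parts = 24/400 = 0.0600
AR% = (0.1150 − 0.0600) / 0.1150 = 0.4783 → 47.826%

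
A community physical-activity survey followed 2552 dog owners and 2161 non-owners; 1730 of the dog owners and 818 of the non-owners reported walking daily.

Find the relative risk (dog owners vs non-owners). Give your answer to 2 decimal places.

RR ≈ 1.79

risk, dog owners = 1730/2552 = 0.6779
risk, non-owners = 818/2161 = 0.3785
RR = 0.6779 / 0.3785 = 1.79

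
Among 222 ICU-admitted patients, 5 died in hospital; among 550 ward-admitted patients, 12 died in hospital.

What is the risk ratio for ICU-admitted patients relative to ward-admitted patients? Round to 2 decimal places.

risk, ICU-admitted patients = 5/222 = 0.02252
risk, ward-admitted patients = 12/550 = 0.02182
RR = 0.02252 / 0.02182 = 1.03

RR: 1.03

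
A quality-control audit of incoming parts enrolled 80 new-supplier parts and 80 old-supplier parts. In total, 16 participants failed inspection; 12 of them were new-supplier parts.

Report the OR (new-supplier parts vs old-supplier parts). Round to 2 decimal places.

OR: 3.35

new-supplier parts without the outcome: 80 − 12 = 68
old-supplier parts with the outcome: 16 − 12 = 4
old-supplier parts without the outcome: 80 − 4 = 76
OR = (12 × 76) / (68 × 4) = 912/272 ≈ 3.35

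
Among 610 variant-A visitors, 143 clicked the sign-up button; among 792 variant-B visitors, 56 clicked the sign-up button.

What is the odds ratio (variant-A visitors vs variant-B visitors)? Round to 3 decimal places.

OR = (143 × 736) / (467 × 56) = 105248/26152 ≈ 4.024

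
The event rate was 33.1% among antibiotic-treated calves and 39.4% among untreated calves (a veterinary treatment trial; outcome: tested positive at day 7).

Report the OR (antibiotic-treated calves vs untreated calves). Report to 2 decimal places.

OR ≈ 0.76

odds, antibiotic-treated calves = 0.3310/0.6690 = 0.4948
odds, untreated calves = 0.3940/0.6060 = 0.6502
OR = 0.4948 / 0.6502 = 0.76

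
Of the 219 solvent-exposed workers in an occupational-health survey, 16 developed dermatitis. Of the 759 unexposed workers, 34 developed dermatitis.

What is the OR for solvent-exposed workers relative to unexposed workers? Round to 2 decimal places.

odds, solvent-exposed workers = 16/203 = 0.07882
odds, unexposed workers = 34/725 = 0.04690
OR = 0.07882 / 0.04690 = 1.68

1.68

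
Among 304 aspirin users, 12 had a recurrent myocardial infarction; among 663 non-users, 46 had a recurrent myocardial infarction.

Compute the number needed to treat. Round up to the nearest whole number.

risk, aspirin users = 12/304 = 0.039474
risk, non-users = 46/663 = 0.069382
absolute risk difference = 0.029908
1 / 0.029908 = 33.436 → round up → 34

NNT ≈ 34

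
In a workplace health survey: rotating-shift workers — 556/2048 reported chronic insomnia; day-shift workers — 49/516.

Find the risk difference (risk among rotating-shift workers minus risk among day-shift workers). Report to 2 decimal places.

risk, rotating-shift workers = 556/2048 = 0.2715
risk, day-shift workers = 49/516 = 0.0950
risk difference = 0.2715 − 0.0950 = 0.18

RD = 0.18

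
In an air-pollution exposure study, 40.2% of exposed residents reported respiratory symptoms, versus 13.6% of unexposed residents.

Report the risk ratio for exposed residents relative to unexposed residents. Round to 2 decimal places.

RR = 0.4020 / 0.1360 = 2.96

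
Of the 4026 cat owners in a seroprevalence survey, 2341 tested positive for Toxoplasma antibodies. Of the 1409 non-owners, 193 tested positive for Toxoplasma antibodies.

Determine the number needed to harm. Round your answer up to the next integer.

risk, cat owners = 2341/4026 = 0.581470
risk, non-owners = 193/1409 = 0.136977
absolute risk difference = 0.444494
1 / 0.444494 = 2.250 → round up → 3

3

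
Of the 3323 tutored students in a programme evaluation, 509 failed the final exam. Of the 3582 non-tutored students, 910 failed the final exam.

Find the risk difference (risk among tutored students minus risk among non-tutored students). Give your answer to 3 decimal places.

risk, tutored students = 509/3323 = 0.1532
risk, non-tutored students = 910/3582 = 0.2540
risk difference = 0.1532 − 0.2540 = -0.101

-0.101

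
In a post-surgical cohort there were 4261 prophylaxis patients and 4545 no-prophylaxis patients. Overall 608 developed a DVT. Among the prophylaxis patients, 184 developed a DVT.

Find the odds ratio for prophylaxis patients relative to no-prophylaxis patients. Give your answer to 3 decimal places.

0.439

prophylaxis patients without the outcome: 4261 − 184 = 4077
no-prophylaxis patients with the outcome: 608 − 184 = 424
no-prophylaxis patients without the outcome: 4545 − 424 = 4121
OR = (184 × 4121) / (4077 × 424) = 758264/1728648 ≈ 0.439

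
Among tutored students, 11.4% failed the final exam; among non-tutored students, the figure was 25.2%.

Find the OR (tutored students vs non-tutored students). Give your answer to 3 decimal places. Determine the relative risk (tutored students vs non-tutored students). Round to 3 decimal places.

OR = 0.382; RR = 0.452

odds, tutored students = 0.1140/0.8860 = 0.1287
odds, non-tutored students = 0.2520/0.7480 = 0.3369
OR = 0.1287 / 0.3369 = 0.382
RR = 0.1140 / 0.2520 = 0.452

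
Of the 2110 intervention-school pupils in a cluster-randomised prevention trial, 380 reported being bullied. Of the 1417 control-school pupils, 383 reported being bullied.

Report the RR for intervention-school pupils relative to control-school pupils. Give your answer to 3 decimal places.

risk, intervention-school pupils = 380/2110 = 0.1801
risk, control-school pupils = 383/1417 = 0.2703
RR = 0.1801 / 0.2703 = 0.666

0.666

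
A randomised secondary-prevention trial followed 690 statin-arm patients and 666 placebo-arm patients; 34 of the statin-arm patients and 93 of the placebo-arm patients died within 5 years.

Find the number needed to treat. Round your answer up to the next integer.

risk, statin-arm patients = 34/690 = 0.049275
risk, placebo-arm patients = 93/666 = 0.139640
absolute risk difference = 0.090364
1 / 0.090364 = 11.066 → round up → 12

12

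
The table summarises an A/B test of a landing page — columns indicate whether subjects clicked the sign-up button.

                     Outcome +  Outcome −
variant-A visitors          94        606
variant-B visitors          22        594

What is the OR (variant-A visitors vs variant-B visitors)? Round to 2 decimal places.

4.19

odds, variant-A visitors = 94/606 = 0.15512
odds, variant-B visitors = 22/594 = 0.03704
OR = 0.15512 / 0.03704 = 4.19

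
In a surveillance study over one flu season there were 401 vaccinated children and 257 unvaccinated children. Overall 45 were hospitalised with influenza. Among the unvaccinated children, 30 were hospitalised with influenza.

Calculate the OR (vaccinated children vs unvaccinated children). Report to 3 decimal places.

vaccinated children with the outcome: 45 − 30 = 15
vaccinated children without the outcome: 401 − 15 = 386
unvaccinated children without the outcome: 257 − 30 = 227
odds, vaccinated children = 15/386 = 0.03886
odds, unvaccinated children = 30/227 = 0.13216
OR = 0.03886 / 0.13216 = 0.294

0.294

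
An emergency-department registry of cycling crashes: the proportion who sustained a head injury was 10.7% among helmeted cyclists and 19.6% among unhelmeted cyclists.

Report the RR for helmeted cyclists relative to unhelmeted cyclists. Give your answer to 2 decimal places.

RR = 0.1070 / 0.1960 = 0.55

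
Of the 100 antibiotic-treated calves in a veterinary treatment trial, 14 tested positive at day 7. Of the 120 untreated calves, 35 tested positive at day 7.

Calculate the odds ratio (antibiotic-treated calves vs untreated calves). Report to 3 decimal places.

OR = (14 × 85) / (86 × 35) = 1190/3010 ≈ 0.395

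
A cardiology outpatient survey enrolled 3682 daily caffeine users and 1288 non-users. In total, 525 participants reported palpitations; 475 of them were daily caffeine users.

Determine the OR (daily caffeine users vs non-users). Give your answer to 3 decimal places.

OR ≈ 3.667

daily caffeine users without the outcome: 3682 − 475 = 3207
non-users with the outcome: 525 − 475 = 50
non-users without the outcome: 1288 − 50 = 1238
odds, daily caffeine users = 475/3207 = 0.14811
odds, non-users = 50/1238 = 0.04039
OR = 0.14811 / 0.04039 = 3.667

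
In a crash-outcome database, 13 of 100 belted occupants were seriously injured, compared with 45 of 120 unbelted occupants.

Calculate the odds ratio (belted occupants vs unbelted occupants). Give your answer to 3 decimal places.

odds, belted occupants = 13/87 = 0.1494
odds, unbelted occupants = 45/75 = 0.6000
OR = 0.1494 / 0.6000 = 0.249

OR: 0.249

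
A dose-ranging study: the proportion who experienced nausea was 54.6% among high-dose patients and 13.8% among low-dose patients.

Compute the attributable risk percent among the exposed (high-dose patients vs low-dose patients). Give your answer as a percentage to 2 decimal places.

AR% = (0.5460 − 0.1380) / 0.5460 = 0.7473 → 74.73%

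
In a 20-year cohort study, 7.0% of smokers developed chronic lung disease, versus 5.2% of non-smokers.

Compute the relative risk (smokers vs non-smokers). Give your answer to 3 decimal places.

RR = 0.0700 / 0.0520 = 1.346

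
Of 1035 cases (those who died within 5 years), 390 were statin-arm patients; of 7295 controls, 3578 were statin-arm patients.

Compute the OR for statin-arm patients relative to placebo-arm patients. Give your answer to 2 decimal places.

OR = (390 × 3717) / (3578 × 645) = 1449630/2307810 ≈ 0.63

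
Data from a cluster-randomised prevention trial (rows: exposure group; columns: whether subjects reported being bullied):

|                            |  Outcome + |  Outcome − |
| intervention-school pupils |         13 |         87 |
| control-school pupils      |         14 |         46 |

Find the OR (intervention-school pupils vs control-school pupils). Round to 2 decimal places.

OR = (13 × 46) / (87 × 14) = 598/1218 ≈ 0.49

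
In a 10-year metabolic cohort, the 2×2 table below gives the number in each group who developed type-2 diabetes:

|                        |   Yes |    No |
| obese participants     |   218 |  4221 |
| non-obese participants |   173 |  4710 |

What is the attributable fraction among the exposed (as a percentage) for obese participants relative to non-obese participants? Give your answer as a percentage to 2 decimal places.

risk, obese participants = 218/4439 = 0.04911
risk, non-obese participants = 173/4883 = 0.03543
AR% = (0.04911 − 0.03543) / 0.04911 = 0.2786 → 27.86%

AR%: 27.86%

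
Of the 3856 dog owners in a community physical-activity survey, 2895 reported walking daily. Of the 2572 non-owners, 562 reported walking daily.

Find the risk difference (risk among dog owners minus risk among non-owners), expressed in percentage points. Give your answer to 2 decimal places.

53.23

risk, dog owners = 2895/3856 = 0.7508
risk, non-owners = 562/2572 = 0.2185
risk difference = 0.7508 − 0.2185 = 0.5323 → 53.23 percentage points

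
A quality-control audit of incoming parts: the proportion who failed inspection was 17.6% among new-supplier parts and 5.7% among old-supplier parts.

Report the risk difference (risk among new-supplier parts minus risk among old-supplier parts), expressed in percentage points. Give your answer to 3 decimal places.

11.900

risk difference = 0.1760 − 0.0570 = 0.1190 → 11.900 percentage points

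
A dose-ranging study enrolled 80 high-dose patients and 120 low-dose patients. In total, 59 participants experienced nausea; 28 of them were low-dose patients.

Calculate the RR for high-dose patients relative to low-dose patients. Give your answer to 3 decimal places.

RR = 1.661

high-dose patients with the outcome: 59 − 28 = 31
high-dose patients without the outcome: 80 − 31 = 49
low-dose patients without the outcome: 120 − 28 = 92
risk, high-dose patients = 31/80 = 0.3875
risk, low-dose patients = 28/120 = 0.2333
RR = 0.3875 / 0.2333 = 1.661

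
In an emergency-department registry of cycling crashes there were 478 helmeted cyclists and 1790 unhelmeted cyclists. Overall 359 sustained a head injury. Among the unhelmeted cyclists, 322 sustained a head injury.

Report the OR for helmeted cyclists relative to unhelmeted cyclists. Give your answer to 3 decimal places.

helmeted cyclists with the outcome: 359 − 322 = 37
helmeted cyclists without the outcome: 478 − 37 = 441
unhelmeted cyclists without the outcome: 1790 − 322 = 1468
OR = (37 × 1468) / (441 × 322) = 54316/142002 ≈ 0.383

0.383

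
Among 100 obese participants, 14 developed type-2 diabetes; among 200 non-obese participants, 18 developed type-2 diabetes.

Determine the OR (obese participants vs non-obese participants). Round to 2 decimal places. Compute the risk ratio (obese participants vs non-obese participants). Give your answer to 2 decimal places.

OR = 1.65; RR = 1.56

OR = (14 × 182) / (86 × 18) = 2548/1548 ≈ 1.65
risk, obese participants = 14/100 = 0.1400
risk, non-obese participants = 18/200 = 0.0900
RR = 0.1400 / 0.0900 = 1.56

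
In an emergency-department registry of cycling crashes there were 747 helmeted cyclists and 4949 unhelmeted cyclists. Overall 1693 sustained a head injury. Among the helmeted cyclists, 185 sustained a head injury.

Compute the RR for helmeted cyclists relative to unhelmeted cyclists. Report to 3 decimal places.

RR ≈ 0.813

helmeted cyclists without the outcome: 747 − 185 = 562
unhelmeted cyclists with the outcome: 1693 − 185 = 1508
unhelmeted cyclists without the outcome: 4949 − 1508 = 3441
risk, helmeted cyclists = 185/747 = 0.2477
risk, unhelmeted cyclists = 1508/4949 = 0.3047
RR = 0.2477 / 0.3047 = 0.813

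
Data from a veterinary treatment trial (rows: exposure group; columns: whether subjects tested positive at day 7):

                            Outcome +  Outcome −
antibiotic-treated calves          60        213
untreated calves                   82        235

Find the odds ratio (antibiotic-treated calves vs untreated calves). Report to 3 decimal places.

OR = (60 × 235) / (213 × 82) = 14100/17466 ≈ 0.807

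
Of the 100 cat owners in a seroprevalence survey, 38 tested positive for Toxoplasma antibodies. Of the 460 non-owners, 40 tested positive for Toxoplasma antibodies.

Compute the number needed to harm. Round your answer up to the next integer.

risk, cat owners = 38/100 = 0.380000
risk, non-owners = 40/460 = 0.086957
absolute risk difference = 0.293043
1 / 0.293043 = 3.412 → round up → 4

4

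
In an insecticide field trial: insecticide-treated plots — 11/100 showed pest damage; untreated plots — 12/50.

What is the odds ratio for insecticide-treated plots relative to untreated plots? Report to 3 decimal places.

OR = (11 × 38) / (89 × 12) = 418/1068 ≈ 0.391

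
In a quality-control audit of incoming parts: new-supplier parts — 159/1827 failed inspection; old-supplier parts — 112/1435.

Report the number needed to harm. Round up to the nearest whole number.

risk, new-supplier parts = 159/1827 = 0.087028
risk, old-supplier parts = 112/1435 = 0.078049
absolute risk difference = 0.008979
1 / 0.008979 = 111.371 → round up → 112

NNH: 112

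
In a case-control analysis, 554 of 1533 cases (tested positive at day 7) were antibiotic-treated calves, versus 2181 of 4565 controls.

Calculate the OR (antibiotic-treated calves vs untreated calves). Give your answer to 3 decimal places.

OR = (554 × 2384) / (2181 × 979) = 1320736/2135199 ≈ 0.619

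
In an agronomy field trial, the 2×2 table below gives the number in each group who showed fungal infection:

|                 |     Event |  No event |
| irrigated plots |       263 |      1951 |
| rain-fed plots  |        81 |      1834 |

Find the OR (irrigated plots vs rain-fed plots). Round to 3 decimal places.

OR = (263 × 1834) / (1951 × 81) = 482342/158031 ≈ 3.052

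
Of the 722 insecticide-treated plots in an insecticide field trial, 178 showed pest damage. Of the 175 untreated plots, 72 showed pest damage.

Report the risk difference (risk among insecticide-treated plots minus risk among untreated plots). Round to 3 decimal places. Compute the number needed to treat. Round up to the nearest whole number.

RD = -0.165; NNT = 7

risk, insecticide-treated plots = 178/722 = 0.2465
risk, untreated plots = 72/175 = 0.4114
risk difference = 0.2465 − 0.4114 = -0.165
absolute risk difference = 0.164891
1 / 0.164891 = 6.065 → round up → 7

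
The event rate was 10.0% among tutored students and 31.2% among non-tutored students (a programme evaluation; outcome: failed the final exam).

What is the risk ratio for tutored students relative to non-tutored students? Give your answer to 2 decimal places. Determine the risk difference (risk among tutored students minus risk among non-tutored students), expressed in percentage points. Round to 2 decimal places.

RR = 0.32; RD = -21.20

RR = 0.1000 / 0.3120 = 0.32
risk difference = 0.1000 − 0.3120 = -0.2120 → -21.20 percentage points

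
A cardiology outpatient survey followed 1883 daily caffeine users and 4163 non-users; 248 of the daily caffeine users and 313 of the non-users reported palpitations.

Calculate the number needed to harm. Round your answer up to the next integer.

risk, daily caffeine users = 248/1883 = 0.131705
risk, non-users = 313/4163 = 0.075186
absolute risk difference = 0.056519
1 / 0.056519 = 17.693 → round up → 18

NNH = 18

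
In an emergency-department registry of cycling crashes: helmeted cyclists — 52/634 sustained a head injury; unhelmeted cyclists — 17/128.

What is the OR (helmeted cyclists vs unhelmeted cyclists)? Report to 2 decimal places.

odds, helmeted cyclists = 52/582 = 0.0893
odds, unhelmeted cyclists = 17/111 = 0.1532
OR = 0.0893 / 0.1532 = 0.58

OR = 0.58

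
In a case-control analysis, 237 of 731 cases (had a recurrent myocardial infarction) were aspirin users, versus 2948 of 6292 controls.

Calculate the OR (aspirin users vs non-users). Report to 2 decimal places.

odds, aspirin users = 237/2948 = 0.0804
odds, non-users = 494/3344 = 0.1477
OR = 0.0804 / 0.1477 = 0.54

OR: 0.54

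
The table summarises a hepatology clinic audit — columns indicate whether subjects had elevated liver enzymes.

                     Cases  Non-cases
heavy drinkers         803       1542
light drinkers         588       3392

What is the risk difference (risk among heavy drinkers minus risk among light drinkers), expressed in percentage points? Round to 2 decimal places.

RD = 19.47

risk, heavy drinkers = 803/2345 = 0.3424
risk, light drinkers = 588/3980 = 0.1477
risk difference = 0.3424 − 0.1477 = 0.1947 → 19.47 percentage points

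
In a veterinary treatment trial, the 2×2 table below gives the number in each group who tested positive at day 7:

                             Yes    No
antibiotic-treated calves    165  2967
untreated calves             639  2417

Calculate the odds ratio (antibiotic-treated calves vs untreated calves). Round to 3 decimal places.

OR = (165 × 2417) / (2967 × 639) = 398805/1895913 ≈ 0.210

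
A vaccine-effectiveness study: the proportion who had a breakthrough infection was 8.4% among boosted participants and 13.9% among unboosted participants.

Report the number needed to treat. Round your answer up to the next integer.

absolute risk difference = 0.055000
1 / 0.055000 = 18.182 → round up → 19

NNT = 19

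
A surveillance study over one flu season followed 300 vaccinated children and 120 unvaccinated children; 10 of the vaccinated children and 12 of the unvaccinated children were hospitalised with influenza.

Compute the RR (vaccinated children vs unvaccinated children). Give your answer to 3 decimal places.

RR: 0.333

risk, vaccinated children = 10/300 = 0.03333
risk, unvaccinated children = 12/120 = 0.10000
RR = 0.03333 / 0.10000 = 0.333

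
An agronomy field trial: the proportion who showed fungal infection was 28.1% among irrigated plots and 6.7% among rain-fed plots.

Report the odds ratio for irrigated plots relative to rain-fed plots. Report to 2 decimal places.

OR = 5.44

odds, irrigated plots = 0.2810/0.7190 = 0.3908
odds, rain-fed plots = 0.0670/0.9330 = 0.0718
OR = 0.3908 / 0.0718 = 5.44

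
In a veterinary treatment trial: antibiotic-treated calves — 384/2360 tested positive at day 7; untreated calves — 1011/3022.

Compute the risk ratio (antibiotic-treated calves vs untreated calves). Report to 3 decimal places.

risk, antibiotic-treated calves = 384/2360 = 0.1627
risk, untreated calves = 1011/3022 = 0.3345
RR = 0.1627 / 0.3345 = 0.486

RR: 0.486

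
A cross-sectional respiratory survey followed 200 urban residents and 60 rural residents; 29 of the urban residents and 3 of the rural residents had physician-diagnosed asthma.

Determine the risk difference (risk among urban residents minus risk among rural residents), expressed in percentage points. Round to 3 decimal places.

risk, urban residents = 29/200 = 0.1450
risk, rural residents = 3/60 = 0.0500
risk difference = 0.1450 − 0.0500 = 0.0950 → 9.500 percentage points

9.500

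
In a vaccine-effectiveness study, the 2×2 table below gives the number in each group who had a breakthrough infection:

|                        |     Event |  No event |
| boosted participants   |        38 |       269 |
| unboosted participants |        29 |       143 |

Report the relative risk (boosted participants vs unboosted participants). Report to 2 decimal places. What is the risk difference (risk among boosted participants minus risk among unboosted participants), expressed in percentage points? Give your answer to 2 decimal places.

risk, boosted participants = 38/307 = 0.1238
risk, unboosted participants = 29/172 = 0.1686
RR = 0.1238 / 0.1686 = 0.73
risk difference = 0.1238 − 0.1686 = -0.0448 → -4.48 percentage points

RR = 0.73; RD = -4.48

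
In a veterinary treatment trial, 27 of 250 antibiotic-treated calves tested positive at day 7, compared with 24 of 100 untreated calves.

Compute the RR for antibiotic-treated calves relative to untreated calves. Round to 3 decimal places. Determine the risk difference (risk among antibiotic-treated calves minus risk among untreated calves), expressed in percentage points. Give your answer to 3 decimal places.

risk, antibiotic-treated calves = 27/250 = 0.1080
risk, untreated calves = 24/100 = 0.2400
RR = 0.1080 / 0.2400 = 0.450
risk difference = 0.1080 − 0.2400 = -0.1320 → -13.200 percentage points

RR = 0.450; RD = -13.200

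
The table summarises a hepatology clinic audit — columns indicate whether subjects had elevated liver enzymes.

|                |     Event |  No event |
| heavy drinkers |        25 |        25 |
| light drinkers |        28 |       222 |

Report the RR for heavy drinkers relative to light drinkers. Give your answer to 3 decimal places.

risk, heavy drinkers = 25/50 = 0.5000
risk, light drinkers = 28/250 = 0.1120
RR = 0.5000 / 0.1120 = 4.464

RR: 4.464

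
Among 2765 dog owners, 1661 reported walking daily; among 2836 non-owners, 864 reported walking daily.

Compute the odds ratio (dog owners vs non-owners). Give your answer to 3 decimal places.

odds, dog owners = 1661/1104 = 1.5045
odds, non-owners = 864/1972 = 0.4381
OR = 1.5045 / 0.4381 = 3.434

3.434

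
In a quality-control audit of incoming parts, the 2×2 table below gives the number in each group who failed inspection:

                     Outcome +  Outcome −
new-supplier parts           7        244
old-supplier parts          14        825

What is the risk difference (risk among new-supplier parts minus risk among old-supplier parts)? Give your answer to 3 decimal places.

RD ≈ 0.011

risk, new-supplier parts = 7/251 = 0.02789
risk, old-supplier parts = 14/839 = 0.01669
risk difference = 0.02789 − 0.01669 = 0.011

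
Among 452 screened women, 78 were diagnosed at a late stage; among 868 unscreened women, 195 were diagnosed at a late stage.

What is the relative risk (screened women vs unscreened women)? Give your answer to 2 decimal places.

risk, screened women = 78/452 = 0.1726
risk, unscreened women = 195/868 = 0.2247
RR = 0.1726 / 0.2247 = 0.77

0.77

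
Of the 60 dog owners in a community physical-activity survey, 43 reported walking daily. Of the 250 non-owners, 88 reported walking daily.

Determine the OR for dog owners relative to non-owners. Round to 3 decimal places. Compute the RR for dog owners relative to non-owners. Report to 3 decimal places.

OR = 4.656; RR = 2.036

odds, dog owners = 43/17 = 2.5294
odds, non-owners = 88/162 = 0.5432
OR = 2.5294 / 0.5432 = 4.656
risk, dog owners = 43/60 = 0.7167
risk, non-owners = 88/250 = 0.3520
RR = 0.7167 / 0.3520 = 2.036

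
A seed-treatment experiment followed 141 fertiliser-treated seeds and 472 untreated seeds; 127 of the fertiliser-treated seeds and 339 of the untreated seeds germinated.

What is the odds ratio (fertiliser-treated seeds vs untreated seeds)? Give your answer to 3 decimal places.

OR = (127 × 133) / (14 × 339) = 16891/4746 ≈ 3.559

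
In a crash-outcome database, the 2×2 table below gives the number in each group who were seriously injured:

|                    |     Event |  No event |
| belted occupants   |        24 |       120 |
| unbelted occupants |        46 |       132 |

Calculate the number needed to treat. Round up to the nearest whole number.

risk, belted occupants = 24/144 = 0.166667
risk, unbelted occupants = 46/178 = 0.258427
absolute risk difference = 0.091760
1 / 0.091760 = 10.898 → round up → 11

NNT ≈ 11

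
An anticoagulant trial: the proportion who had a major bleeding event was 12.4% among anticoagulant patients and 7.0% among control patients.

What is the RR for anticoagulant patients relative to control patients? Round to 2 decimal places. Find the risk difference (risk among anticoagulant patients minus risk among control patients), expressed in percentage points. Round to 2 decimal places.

RR = 0.1240 / 0.0700 = 1.77
risk difference = 0.1240 − 0.0700 = 0.0540 → 5.40 percentage points

RR = 1.77; RD = 5.40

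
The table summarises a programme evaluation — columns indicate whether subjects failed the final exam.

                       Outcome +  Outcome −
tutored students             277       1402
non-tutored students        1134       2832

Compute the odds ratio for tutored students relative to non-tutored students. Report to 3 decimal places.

OR = (277 × 2832) / (1402 × 1134) = 784464/1589868 ≈ 0.493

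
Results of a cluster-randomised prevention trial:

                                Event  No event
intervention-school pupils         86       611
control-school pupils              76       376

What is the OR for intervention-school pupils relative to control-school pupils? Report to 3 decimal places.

OR = (86 × 376) / (611 × 76) = 32336/46436 ≈ 0.696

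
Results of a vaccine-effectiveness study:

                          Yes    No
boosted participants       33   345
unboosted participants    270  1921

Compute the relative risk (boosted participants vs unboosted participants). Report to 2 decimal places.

RR = 0.71

risk, boosted participants = 33/378 = 0.0873
risk, unboosted participants = 270/2191 = 0.1232
RR = 0.0873 / 0.1232 = 0.71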